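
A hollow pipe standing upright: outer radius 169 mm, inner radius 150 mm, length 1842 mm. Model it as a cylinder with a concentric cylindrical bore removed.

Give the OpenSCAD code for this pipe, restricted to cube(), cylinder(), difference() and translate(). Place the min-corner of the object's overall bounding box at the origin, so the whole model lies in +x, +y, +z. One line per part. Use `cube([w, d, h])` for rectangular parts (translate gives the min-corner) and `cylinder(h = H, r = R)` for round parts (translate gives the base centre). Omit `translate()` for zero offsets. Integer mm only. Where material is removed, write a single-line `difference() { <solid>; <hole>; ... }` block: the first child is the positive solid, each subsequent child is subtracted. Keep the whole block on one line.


difference() { translate([169, 169, 0]) cylinder(h = 1842, r = 169); translate([169, 169, 0]) cylinder(h = 1842, r = 150); }


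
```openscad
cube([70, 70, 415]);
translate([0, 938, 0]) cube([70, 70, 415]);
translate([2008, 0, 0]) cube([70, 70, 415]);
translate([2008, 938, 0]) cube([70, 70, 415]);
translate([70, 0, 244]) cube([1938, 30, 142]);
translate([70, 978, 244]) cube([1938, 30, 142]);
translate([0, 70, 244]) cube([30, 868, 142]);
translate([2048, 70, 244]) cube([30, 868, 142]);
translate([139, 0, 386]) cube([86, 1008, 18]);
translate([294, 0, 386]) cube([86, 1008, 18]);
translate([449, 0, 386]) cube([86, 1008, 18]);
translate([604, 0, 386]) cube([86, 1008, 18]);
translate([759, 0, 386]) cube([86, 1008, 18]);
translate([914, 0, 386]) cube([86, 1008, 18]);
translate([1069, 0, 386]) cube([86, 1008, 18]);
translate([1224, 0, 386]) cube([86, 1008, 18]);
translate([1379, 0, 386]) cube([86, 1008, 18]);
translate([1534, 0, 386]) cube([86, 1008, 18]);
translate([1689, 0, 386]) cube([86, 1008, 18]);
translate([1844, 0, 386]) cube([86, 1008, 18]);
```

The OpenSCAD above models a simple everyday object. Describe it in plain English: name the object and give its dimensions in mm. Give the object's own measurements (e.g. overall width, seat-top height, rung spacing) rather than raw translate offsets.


A bed frame 2078 mm long (x) by 1008 mm wide (y). Four 70×70 mm corner posts, 415 mm tall, at the corners of the footprint. Four rails of 30 mm thickness and 142 mm height run between adjacent posts with their undersides at z = 244 mm, their outer faces flush with the outside of the frame (the two x-running rails run between the posts' inner faces; the two y-running rails run between the posts' inner faces). 12 slats, each 86 mm wide (x) and 18 mm thick, lie across the top of the two x-running rails, running the full 1008 mm width of the frame in y; along x they sit between the end posts with a 69 mm gap after the −x posts and between neighbouring slats, leaving 78 mm before the +x posts.


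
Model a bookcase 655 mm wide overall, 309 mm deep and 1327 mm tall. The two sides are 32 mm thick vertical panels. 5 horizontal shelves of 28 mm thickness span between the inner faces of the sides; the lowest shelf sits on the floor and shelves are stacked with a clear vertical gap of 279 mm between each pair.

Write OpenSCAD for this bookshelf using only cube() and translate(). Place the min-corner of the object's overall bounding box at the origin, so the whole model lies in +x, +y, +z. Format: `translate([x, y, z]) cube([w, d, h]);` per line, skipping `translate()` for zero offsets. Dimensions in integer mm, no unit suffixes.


cube([32, 309, 1327]);
translate([623, 0, 0]) cube([32, 309, 1327]);
translate([32, 0, 0]) cube([591, 309, 28]);
translate([32, 0, 307]) cube([591, 309, 28]);
translate([32, 0, 614]) cube([591, 309, 28]);
translate([32, 0, 921]) cube([591, 309, 28]);
translate([32, 0, 1228]) cube([591, 309, 28]);


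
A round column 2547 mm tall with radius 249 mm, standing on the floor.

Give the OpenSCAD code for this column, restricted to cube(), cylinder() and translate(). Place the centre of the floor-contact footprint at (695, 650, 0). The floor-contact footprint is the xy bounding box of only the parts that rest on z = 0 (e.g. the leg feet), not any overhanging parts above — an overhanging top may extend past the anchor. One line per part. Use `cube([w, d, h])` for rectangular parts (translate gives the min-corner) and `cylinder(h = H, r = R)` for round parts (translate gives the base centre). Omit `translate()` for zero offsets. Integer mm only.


translate([695, 650, 0]) cylinder(h = 2547, r = 249);


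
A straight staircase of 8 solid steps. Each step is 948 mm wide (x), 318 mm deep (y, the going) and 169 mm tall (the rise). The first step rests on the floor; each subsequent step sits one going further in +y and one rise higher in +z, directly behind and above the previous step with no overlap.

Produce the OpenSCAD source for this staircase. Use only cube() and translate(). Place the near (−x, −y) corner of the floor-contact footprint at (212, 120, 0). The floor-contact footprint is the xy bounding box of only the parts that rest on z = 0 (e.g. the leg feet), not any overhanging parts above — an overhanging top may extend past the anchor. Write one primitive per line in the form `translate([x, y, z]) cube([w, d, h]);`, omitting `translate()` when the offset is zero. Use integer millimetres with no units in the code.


translate([212, 120, 0]) cube([948, 318, 169]);
translate([212, 438, 169]) cube([948, 318, 169]);
translate([212, 756, 338]) cube([948, 318, 169]);
translate([212, 1074, 507]) cube([948, 318, 169]);
translate([212, 1392, 676]) cube([948, 318, 169]);
translate([212, 1710, 845]) cube([948, 318, 169]);
translate([212, 2028, 1014]) cube([948, 318, 169]);
translate([212, 2346, 1183]) cube([948, 318, 169]);


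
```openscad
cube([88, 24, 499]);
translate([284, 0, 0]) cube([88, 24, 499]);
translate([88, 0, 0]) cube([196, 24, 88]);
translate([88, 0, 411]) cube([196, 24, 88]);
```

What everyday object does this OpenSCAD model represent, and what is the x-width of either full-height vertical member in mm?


A picture frame. The border width is 88 mm.

Four thin pieces enclosing a rectangular opening — a picture frame. The two full-height stiles are 499 mm tall; the top rail sits at z = 411 and is 88 mm tall, so the border above the opening is 499 − 411 = 88 mm, matching the stile x-width.


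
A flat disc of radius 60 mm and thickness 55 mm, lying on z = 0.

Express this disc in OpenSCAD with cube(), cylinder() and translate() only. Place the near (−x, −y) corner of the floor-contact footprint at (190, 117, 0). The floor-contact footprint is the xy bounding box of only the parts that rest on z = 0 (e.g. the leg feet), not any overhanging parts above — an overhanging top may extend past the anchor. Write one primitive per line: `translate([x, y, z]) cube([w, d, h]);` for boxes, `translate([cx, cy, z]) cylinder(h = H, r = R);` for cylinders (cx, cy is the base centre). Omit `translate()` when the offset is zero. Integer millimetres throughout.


translate([250, 177, 0]) cylinder(h = 55, r = 60);


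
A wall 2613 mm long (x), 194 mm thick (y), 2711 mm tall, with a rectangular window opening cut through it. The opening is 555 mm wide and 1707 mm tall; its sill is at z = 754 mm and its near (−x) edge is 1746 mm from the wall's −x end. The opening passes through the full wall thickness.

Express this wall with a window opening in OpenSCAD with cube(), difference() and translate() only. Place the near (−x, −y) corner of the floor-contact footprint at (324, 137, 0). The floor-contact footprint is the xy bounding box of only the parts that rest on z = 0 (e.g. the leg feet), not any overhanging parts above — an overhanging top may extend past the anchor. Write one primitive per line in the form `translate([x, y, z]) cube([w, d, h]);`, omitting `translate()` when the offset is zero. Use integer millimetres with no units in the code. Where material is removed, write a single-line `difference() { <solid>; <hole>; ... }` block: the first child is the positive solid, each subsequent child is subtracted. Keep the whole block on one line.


difference() { translate([324, 137, 0]) cube([2613, 194, 2711]); translate([2070, 137, 754]) cube([555, 194, 1707]); }


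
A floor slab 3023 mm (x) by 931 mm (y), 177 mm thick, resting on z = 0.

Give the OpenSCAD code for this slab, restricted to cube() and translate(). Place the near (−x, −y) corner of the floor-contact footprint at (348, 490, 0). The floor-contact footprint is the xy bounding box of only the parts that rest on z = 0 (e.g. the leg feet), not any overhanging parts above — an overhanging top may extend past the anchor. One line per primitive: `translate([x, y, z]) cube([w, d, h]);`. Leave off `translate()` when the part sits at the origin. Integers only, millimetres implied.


translate([348, 490, 0]) cube([3023, 931, 177]);


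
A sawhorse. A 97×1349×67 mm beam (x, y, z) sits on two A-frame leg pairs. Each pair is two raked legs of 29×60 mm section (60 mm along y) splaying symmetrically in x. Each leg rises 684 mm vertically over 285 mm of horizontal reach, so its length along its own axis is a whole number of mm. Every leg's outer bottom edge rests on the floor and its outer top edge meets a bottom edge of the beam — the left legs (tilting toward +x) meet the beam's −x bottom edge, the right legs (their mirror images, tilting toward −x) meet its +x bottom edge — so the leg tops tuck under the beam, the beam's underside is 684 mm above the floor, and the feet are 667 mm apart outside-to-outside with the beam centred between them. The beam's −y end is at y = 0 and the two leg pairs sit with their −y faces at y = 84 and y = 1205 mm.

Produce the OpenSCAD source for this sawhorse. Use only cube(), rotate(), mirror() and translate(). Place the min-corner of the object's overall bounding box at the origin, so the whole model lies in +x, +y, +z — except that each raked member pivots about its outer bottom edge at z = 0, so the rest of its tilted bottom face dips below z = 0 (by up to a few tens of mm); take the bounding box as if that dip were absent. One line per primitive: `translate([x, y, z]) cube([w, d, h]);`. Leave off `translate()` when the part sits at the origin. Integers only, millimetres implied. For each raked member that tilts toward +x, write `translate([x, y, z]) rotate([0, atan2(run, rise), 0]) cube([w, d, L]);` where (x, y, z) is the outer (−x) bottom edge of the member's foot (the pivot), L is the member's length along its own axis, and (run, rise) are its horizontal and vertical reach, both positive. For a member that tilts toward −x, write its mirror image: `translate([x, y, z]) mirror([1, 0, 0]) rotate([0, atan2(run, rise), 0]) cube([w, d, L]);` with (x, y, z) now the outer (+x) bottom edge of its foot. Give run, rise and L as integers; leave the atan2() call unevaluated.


translate([285, 0, 684]) cube([97, 1349, 67]);
translate([0, 84, 0]) rotate([0, atan2(285, 684), 0]) cube([29, 60, 741]);
translate([667, 84, 0]) mirror([1, 0, 0]) rotate([0, atan2(285, 684), 0]) cube([29, 60, 741]);
translate([0, 1205, 0]) rotate([0, atan2(285, 684), 0]) cube([29, 60, 741]);
translate([667, 1205, 0]) mirror([1, 0, 0]) rotate([0, atan2(285, 684), 0]) cube([29, 60, 741]);


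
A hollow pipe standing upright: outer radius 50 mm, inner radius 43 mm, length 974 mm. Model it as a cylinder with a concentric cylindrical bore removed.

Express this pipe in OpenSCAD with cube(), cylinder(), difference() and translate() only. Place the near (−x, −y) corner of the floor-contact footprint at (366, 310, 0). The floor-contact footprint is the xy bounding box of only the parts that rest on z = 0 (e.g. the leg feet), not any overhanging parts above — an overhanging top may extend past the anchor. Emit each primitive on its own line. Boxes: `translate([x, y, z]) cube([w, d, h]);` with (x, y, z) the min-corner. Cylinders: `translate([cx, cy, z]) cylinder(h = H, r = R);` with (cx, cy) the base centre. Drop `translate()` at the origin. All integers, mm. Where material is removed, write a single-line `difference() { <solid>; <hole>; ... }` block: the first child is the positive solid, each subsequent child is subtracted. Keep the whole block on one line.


difference() { translate([416, 360, 0]) cylinder(h = 974, r = 50); translate([416, 360, 0]) cylinder(h = 974, r = 43); }


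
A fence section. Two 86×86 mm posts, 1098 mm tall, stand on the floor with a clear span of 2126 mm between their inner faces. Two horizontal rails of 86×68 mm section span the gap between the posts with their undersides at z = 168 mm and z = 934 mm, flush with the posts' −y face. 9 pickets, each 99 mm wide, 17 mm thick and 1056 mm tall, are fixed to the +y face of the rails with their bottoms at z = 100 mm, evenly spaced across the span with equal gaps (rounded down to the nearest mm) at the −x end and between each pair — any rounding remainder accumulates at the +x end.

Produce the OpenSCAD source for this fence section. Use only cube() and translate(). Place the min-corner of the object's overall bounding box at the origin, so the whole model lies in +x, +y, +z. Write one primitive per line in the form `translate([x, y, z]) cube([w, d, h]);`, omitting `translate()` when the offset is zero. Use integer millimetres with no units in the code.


cube([86, 86, 1098]);
translate([2212, 0, 0]) cube([86, 86, 1098]);
translate([86, 0, 168]) cube([2126, 86, 68]);
translate([86, 0, 934]) cube([2126, 86, 68]);
translate([209, 86, 100]) cube([99, 17, 1056]);
translate([431, 86, 100]) cube([99, 17, 1056]);
translate([653, 86, 100]) cube([99, 17, 1056]);
translate([875, 86, 100]) cube([99, 17, 1056]);
translate([1097, 86, 100]) cube([99, 17, 1056]);
translate([1319, 86, 100]) cube([99, 17, 1056]);
translate([1541, 86, 100]) cube([99, 17, 1056]);
translate([1763, 86, 100]) cube([99, 17, 1056]);
translate([1985, 86, 100]) cube([99, 17, 1056]);


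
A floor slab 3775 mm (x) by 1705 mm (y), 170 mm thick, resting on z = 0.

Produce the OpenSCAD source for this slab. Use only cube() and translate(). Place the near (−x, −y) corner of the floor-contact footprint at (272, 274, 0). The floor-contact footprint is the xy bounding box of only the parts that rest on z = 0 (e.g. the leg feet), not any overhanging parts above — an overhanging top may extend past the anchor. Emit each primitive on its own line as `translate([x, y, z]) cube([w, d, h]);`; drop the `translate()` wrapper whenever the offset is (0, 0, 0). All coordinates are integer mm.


translate([272, 274, 0]) cube([3775, 1705, 170]);


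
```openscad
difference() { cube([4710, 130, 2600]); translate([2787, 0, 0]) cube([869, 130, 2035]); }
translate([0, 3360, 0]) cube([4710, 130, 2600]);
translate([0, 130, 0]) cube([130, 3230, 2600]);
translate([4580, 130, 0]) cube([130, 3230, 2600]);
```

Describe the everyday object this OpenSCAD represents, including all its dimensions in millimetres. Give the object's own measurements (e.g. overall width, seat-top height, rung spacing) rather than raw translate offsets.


A single room: four walls, each 2600 mm tall and 130 mm thick, enclosing an outside footprint 4710×3490 mm (x × y), no floor or roof. The front and back walls (−y and +y sides) run the full x-width; the side walls fit between their inner faces. A door opening 869 mm wide and 2035 mm tall is cut through the front wall from the floor up, its −x edge 2787 mm from the wall's −x end.


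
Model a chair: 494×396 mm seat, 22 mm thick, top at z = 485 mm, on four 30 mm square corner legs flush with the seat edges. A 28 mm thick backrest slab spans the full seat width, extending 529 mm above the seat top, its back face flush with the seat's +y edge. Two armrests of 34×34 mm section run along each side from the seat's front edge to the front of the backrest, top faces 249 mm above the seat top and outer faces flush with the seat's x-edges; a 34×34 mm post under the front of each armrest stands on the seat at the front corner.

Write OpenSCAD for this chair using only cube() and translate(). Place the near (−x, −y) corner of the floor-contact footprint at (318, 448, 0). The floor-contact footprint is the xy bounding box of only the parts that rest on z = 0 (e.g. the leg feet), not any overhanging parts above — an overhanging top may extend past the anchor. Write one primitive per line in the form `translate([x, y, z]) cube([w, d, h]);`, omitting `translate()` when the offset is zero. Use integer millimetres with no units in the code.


translate([318, 448, 463]) cube([494, 396, 22]);
translate([318, 448, 0]) cube([30, 30, 463]);
translate([782, 448, 0]) cube([30, 30, 463]);
translate([318, 814, 0]) cube([30, 30, 463]);
translate([782, 814, 0]) cube([30, 30, 463]);
translate([318, 816, 485]) cube([494, 28, 529]);
translate([318, 448, 700]) cube([34, 368, 34]);
translate([778, 448, 700]) cube([34, 368, 34]);
translate([318, 448, 485]) cube([34, 34, 215]);
translate([778, 448, 485]) cube([34, 34, 215]);


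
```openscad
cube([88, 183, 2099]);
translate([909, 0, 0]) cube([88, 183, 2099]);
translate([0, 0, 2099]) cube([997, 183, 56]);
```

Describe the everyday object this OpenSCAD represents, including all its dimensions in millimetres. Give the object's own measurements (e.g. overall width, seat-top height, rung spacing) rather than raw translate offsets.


A door frame. The clear opening is 821 mm wide and 2099 mm high. Two 88 mm wide jambs, 183 mm deep, stand either side of the opening from the floor to the top of the opening. A 56 mm thick head sits across the top of both jambs, spanning the full outside width of the frame.


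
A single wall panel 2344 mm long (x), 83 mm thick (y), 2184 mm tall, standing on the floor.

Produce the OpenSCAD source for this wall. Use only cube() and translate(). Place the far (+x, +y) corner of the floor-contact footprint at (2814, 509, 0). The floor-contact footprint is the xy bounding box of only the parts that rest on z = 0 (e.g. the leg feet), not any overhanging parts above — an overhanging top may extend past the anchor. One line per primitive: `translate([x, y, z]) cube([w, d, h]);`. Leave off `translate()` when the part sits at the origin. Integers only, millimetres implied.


translate([470, 426, 0]) cube([2344, 83, 2184]);


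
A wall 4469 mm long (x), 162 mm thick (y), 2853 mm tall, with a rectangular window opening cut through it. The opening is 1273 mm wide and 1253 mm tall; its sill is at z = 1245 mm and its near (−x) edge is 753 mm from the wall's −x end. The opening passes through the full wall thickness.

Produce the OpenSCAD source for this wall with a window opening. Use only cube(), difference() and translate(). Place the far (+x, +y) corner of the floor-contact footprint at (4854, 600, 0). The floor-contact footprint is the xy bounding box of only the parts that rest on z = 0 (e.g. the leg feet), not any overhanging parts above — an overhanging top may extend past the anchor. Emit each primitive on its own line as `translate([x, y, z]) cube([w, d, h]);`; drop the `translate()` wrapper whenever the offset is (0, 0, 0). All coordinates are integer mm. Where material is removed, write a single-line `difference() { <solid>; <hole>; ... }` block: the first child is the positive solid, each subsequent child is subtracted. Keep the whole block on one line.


difference() { translate([385, 438, 0]) cube([4469, 162, 2853]); translate([1138, 438, 1245]) cube([1273, 162, 1253]); }


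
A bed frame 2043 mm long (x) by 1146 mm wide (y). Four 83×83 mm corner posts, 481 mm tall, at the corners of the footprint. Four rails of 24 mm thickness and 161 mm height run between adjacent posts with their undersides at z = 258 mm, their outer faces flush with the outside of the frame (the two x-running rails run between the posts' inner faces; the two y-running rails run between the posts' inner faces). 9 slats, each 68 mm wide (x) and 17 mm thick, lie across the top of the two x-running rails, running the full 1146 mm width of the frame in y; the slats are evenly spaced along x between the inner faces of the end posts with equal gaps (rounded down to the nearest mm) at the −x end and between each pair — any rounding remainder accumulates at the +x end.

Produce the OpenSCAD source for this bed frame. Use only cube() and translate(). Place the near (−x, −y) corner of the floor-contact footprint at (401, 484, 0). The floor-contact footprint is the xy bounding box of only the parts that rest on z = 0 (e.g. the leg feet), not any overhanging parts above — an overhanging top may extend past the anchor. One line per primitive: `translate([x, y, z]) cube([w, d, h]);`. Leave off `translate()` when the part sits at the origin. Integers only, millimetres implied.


// slat z = rail_z + rail_h = 258 + 161 = 419
// slat gap = ⌊(1877 − 9·68) / 10⌋ = 126
translate([401, 484, 0]) cube([83, 83, 481]);
translate([401, 1547, 0]) cube([83, 83, 481]);
translate([2361, 484, 0]) cube([83, 83, 481]);
translate([2361, 1547, 0]) cube([83, 83, 481]);
translate([484, 484, 258]) cube([1877, 24, 161]);
translate([484, 1606, 258]) cube([1877, 24, 161]);
translate([401, 567, 258]) cube([24, 980, 161]);
translate([2420, 567, 258]) cube([24, 980, 161]);
translate([610, 484, 419]) cube([68, 1146, 17]);
translate([804, 484, 419]) cube([68, 1146, 17]);
translate([998, 484, 419]) cube([68, 1146, 17]);
translate([1192, 484, 419]) cube([68, 1146, 17]);
translate([1386, 484, 419]) cube([68, 1146, 17]);
translate([1580, 484, 419]) cube([68, 1146, 17]);
translate([1774, 484, 419]) cube([68, 1146, 17]);
translate([1968, 484, 419]) cube([68, 1146, 17]);
translate([2162, 484, 419]) cube([68, 1146, 17]);


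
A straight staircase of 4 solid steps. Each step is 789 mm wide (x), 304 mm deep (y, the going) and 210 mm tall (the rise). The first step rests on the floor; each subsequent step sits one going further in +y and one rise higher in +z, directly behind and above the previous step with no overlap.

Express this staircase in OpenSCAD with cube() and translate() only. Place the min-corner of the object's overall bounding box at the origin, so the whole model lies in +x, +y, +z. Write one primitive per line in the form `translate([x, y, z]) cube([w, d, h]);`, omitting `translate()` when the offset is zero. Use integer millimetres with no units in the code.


cube([789, 304, 210]);
translate([0, 304, 210]) cube([789, 304, 210]);
translate([0, 608, 420]) cube([789, 304, 210]);
translate([0, 912, 630]) cube([789, 304, 210]);


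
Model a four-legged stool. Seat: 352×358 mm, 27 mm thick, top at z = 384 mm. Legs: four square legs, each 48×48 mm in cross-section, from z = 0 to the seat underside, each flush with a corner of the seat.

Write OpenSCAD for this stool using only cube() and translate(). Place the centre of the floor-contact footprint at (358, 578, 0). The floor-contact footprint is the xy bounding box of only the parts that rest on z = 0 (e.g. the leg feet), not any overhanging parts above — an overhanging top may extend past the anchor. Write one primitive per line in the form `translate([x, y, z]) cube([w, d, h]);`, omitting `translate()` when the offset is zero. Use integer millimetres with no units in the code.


translate([182, 399, 357]) cube([352, 358, 27]);
translate([182, 399, 0]) cube([48, 48, 357]);
translate([486, 399, 0]) cube([48, 48, 357]);
translate([182, 709, 0]) cube([48, 48, 357]);
translate([486, 709, 0]) cube([48, 48, 357]);


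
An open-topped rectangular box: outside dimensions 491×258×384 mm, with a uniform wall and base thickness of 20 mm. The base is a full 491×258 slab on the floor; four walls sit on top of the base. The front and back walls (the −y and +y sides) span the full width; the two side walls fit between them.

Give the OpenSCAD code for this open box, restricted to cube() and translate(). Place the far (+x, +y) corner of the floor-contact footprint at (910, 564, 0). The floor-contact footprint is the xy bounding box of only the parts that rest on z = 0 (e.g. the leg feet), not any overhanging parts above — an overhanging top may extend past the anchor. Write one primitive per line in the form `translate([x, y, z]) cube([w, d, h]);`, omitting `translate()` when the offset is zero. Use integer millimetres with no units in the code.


translate([419, 306, 0]) cube([491, 258, 20]);
translate([419, 306, 20]) cube([491, 20, 364]);
translate([419, 544, 20]) cube([491, 20, 364]);
translate([419, 326, 20]) cube([20, 218, 364]);
translate([890, 326, 20]) cube([20, 218, 364]);


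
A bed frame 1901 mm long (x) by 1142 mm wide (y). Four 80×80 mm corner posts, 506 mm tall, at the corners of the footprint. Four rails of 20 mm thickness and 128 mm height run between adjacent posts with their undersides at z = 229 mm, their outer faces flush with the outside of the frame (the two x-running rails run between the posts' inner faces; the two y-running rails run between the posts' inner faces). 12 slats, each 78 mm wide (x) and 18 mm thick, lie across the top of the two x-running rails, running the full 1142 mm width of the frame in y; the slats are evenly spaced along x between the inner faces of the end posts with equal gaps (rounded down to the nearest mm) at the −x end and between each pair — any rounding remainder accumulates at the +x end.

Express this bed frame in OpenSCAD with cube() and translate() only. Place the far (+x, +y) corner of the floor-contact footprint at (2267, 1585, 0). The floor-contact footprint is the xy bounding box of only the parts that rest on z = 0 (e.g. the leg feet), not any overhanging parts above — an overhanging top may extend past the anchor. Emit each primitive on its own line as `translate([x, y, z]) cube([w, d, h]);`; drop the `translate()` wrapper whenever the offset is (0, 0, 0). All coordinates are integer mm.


translate([366, 443, 0]) cube([80, 80, 506]);
translate([366, 1505, 0]) cube([80, 80, 506]);
translate([2187, 443, 0]) cube([80, 80, 506]);
translate([2187, 1505, 0]) cube([80, 80, 506]);
translate([446, 443, 229]) cube([1741, 20, 128]);
translate([446, 1565, 229]) cube([1741, 20, 128]);
translate([366, 523, 229]) cube([20, 982, 128]);
translate([2247, 523, 229]) cube([20, 982, 128]);
translate([507, 443, 357]) cube([78, 1142, 18]);
translate([646, 443, 357]) cube([78, 1142, 18]);
translate([785, 443, 357]) cube([78, 1142, 18]);
translate([924, 443, 357]) cube([78, 1142, 18]);
translate([1063, 443, 357]) cube([78, 1142, 18]);
translate([1202, 443, 357]) cube([78, 1142, 18]);
translate([1341, 443, 357]) cube([78, 1142, 18]);
translate([1480, 443, 357]) cube([78, 1142, 18]);
translate([1619, 443, 357]) cube([78, 1142, 18]);
translate([1758, 443, 357]) cube([78, 1142, 18]);
translate([1897, 443, 357]) cube([78, 1142, 18]);
translate([2036, 443, 357]) cube([78, 1142, 18]);


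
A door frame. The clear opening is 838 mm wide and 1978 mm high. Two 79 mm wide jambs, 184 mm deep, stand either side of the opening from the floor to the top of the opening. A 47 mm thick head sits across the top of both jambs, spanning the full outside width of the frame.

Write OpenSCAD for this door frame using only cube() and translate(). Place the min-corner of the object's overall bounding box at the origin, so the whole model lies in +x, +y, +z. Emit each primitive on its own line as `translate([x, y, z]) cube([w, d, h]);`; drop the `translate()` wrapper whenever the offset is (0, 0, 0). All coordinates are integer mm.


cube([79, 184, 1978]);
translate([917, 0, 0]) cube([79, 184, 1978]);
translate([0, 0, 1978]) cube([996, 184, 47]);


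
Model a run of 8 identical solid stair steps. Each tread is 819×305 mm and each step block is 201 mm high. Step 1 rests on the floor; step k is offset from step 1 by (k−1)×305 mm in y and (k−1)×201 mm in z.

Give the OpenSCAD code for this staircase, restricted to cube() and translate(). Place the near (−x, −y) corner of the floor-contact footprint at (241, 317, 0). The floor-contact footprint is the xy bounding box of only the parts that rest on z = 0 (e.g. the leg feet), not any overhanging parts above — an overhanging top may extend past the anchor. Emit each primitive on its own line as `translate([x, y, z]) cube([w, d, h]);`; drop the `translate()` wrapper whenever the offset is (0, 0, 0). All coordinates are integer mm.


translate([241, 317, 0]) cube([819, 305, 201]);
translate([241, 622, 201]) cube([819, 305, 201]);
translate([241, 927, 402]) cube([819, 305, 201]);
translate([241, 1232, 603]) cube([819, 305, 201]);
translate([241, 1537, 804]) cube([819, 305, 201]);
translate([241, 1842, 1005]) cube([819, 305, 201]);
translate([241, 2147, 1206]) cube([819, 305, 201]);
translate([241, 2452, 1407]) cube([819, 305, 201]);


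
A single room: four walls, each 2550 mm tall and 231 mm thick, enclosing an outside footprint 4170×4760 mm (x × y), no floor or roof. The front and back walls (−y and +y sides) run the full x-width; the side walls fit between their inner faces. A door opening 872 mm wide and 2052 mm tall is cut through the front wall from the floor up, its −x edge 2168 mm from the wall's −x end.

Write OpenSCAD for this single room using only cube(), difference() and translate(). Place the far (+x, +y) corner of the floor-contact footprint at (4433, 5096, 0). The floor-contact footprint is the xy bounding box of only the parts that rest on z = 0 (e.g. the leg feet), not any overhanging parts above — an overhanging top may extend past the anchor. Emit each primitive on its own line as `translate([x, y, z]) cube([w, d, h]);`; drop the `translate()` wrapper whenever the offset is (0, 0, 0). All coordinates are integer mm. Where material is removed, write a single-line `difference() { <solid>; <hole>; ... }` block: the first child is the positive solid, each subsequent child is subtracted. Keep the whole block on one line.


difference() { translate([263, 336, 0]) cube([4170, 231, 2550]); translate([2431, 336, 0]) cube([872, 231, 2052]); }
translate([263, 4865, 0]) cube([4170, 231, 2550]);
translate([263, 567, 0]) cube([231, 4298, 2550]);
translate([4202, 567, 0]) cube([231, 4298, 2550]);


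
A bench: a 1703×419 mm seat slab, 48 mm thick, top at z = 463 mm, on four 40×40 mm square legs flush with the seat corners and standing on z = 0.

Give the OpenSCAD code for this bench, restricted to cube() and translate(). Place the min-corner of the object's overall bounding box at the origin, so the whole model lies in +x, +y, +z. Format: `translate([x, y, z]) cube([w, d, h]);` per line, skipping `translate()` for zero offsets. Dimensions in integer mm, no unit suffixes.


// leg_h = 463 − 48 = 415
translate([0, 0, 415]) cube([1703, 419, 48]);
cube([40, 40, 415]);
translate([0, 379, 0]) cube([40, 40, 415]);
translate([1663, 0, 0]) cube([40, 40, 415]);
translate([1663, 379, 0]) cube([40, 40, 415]);


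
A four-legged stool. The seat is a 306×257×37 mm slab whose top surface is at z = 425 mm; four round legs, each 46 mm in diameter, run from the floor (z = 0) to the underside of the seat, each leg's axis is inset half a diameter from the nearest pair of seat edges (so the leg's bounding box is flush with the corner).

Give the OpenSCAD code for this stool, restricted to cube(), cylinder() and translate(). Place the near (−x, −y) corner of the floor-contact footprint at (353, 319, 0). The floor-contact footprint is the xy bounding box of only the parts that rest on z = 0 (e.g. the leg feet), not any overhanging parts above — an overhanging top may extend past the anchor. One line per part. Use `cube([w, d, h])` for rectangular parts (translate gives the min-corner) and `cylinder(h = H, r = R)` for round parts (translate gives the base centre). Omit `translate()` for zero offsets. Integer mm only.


translate([353, 319, 388]) cube([306, 257, 37]);
translate([376, 342, 0]) cylinder(h = 388, r = 23);
translate([636, 342, 0]) cylinder(h = 388, r = 23);
translate([376, 553, 0]) cylinder(h = 388, r = 23);
translate([636, 553, 0]) cylinder(h = 388, r = 23);


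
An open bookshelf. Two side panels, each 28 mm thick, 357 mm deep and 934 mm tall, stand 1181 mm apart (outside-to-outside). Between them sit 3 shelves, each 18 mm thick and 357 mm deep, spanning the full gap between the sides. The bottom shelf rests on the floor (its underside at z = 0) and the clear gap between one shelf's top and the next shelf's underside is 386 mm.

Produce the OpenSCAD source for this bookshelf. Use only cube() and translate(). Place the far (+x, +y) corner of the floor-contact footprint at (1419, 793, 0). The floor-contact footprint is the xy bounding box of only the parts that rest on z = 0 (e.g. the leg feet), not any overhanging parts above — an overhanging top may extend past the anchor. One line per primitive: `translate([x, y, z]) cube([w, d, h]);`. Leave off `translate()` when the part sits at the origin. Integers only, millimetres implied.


translate([238, 436, 0]) cube([28, 357, 934]);
translate([1391, 436, 0]) cube([28, 357, 934]);
translate([266, 436, 0]) cube([1125, 357, 18]);
translate([266, 436, 404]) cube([1125, 357, 18]);
translate([266, 436, 808]) cube([1125, 357, 18]);


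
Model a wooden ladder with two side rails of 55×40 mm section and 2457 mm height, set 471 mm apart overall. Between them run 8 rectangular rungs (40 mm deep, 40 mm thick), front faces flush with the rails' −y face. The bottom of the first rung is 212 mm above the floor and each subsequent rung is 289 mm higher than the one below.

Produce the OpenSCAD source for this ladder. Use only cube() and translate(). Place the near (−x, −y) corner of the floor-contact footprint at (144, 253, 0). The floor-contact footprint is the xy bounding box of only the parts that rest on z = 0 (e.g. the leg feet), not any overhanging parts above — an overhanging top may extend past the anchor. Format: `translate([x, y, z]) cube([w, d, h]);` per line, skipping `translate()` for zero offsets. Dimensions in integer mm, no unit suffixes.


translate([144, 253, 0]) cube([55, 40, 2457]);
translate([560, 253, 0]) cube([55, 40, 2457]);
translate([199, 253, 212]) cube([361, 40, 40]);
translate([199, 253, 501]) cube([361, 40, 40]);
translate([199, 253, 790]) cube([361, 40, 40]);
translate([199, 253, 1079]) cube([361, 40, 40]);
translate([199, 253, 1368]) cube([361, 40, 40]);
translate([199, 253, 1657]) cube([361, 40, 40]);
translate([199, 253, 1946]) cube([361, 40, 40]);
translate([199, 253, 2235]) cube([361, 40, 40]);


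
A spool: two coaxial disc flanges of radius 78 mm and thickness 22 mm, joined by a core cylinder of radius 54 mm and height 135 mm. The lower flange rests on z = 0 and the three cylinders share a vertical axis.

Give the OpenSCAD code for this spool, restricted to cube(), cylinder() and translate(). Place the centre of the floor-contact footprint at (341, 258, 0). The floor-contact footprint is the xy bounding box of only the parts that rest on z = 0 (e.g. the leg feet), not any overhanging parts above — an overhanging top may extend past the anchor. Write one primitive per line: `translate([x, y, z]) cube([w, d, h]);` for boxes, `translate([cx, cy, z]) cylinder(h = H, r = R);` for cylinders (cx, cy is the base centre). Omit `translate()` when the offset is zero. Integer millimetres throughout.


translate([341, 258, 0]) cylinder(h = 22, r = 78);
translate([341, 258, 22]) cylinder(h = 135, r = 54);
translate([341, 258, 157]) cylinder(h = 22, r = 78);


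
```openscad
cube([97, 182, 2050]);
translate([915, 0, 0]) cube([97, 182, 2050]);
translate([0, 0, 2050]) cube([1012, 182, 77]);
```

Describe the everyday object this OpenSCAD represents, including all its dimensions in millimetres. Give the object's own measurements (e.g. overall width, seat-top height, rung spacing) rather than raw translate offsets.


A door frame. The clear opening is 818 mm wide and 2050 mm high. Two 97 mm wide jambs, 182 mm deep, stand either side of the opening from the floor to the top of the opening. A 77 mm thick head sits across the top of both jambs, spanning the full outside width of the frame.


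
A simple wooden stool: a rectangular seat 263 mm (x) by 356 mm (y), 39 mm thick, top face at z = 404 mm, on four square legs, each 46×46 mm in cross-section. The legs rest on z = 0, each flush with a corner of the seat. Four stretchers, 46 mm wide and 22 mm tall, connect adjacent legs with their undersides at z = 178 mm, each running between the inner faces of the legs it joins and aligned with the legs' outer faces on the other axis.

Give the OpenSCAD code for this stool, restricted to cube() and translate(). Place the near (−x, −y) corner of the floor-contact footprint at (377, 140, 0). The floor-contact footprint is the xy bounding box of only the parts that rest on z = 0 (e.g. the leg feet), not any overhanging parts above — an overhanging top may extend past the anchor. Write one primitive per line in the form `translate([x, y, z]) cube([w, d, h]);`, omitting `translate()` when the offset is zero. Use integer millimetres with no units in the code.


// leg_h = 404 - 39 = 365
// stretcher span = 263 - 2*46 = 171
translate([377, 140, 365]) cube([263, 356, 39]);
translate([377, 140, 0]) cube([46, 46, 365]);
translate([594, 140, 0]) cube([46, 46, 365]);
translate([377, 450, 0]) cube([46, 46, 365]);
translate([594, 450, 0]) cube([46, 46, 365]);
translate([423, 140, 178]) cube([171, 46, 22]);
translate([423, 450, 178]) cube([171, 46, 22]);
translate([377, 186, 178]) cube([46, 264, 22]);
translate([594, 186, 178]) cube([46, 264, 22]);


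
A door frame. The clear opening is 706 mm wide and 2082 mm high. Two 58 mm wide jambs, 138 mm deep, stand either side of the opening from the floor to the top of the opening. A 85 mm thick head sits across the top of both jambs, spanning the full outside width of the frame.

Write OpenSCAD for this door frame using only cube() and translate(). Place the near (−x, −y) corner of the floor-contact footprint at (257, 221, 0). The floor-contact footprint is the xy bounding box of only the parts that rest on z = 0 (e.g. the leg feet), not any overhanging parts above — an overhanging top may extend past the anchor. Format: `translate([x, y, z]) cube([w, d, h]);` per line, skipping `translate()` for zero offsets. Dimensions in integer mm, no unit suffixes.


translate([257, 221, 0]) cube([58, 138, 2082]);
translate([1021, 221, 0]) cube([58, 138, 2082]);
translate([257, 221, 2082]) cube([822, 138, 85]);


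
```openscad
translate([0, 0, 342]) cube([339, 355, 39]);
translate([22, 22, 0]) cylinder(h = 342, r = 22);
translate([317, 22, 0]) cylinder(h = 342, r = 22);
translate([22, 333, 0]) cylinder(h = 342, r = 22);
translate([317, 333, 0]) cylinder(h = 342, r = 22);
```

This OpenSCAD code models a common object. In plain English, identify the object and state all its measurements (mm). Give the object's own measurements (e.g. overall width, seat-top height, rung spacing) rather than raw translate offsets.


A simple wooden stool: a rectangular seat 339 mm (x) by 355 mm (y), 39 mm thick, top face at z = 381 mm, on four round legs, each 44 mm in diameter. The legs rest on z = 0, each leg's axis is inset half a diameter from the nearest pair of seat edges (so the leg's bounding box is flush with the corner).


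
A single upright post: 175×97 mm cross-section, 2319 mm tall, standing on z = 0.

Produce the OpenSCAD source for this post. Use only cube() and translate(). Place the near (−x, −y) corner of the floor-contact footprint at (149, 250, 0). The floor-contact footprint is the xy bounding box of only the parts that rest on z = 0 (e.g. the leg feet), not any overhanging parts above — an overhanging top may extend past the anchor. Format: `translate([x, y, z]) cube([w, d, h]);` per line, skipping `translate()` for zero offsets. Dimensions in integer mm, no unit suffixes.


translate([149, 250, 0]) cube([175, 97, 2319]);


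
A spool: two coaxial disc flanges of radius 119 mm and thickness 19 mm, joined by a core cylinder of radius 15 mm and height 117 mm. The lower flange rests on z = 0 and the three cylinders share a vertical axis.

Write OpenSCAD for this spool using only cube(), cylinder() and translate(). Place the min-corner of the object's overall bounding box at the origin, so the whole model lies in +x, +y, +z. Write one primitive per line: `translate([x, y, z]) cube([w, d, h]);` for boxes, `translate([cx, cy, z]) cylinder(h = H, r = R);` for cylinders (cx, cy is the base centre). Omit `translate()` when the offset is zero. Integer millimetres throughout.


translate([119, 119, 0]) cylinder(h = 19, r = 119);
translate([119, 119, 19]) cylinder(h = 117, r = 15);
translate([119, 119, 136]) cylinder(h = 19, r = 119);
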